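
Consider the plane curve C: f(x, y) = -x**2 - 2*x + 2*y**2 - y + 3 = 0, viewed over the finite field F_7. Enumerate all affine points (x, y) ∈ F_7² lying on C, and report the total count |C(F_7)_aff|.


Affine F_7-points: {(1, 0), (1, 4), (4, 0), (4, 4), (6, 5), (6, 6)}; count = 6.

For each of the 49 pairs (x, y) ∈ F_7², evaluate f(x, y) mod 7. Record the zeros.
  x = 0: [0↦3, 1↦4, 2↦2, 3↦4, 4↦3, 5↦6, 6↦6]  zeros at y ∈ ∅
  x = 1: [0↦0, 1↦1, 2↦6, 3↦1, 4↦0, 5↦3, 6↦3]  zeros at y ∈ {0, 4}
  x = 2: [0↦2, 1↦3, 2↦1, 3↦3, 4↦2, 5↦5, 6↦5]  zeros at y ∈ ∅
  x = 3: [0↦2, 1↦3, 2↦1, 3↦3, 4↦2, 5↦5, 6↦5]  zeros at y ∈ ∅
  x = 4: [0↦0, 1↦1, 2↦6, 3↦1, 4↦0, 5↦3, 6↦3]  zeros at y ∈ {0, 4}
  x = 5: [0↦3, 1↦4, 2↦2, 3↦4, 4↦3, 5↦6, 6↦6]  zeros at y ∈ ∅
  x = 6: [0↦4, 1↦5, 2↦3, 3↦5, 4↦4, 5↦0, 6↦0]  zeros at y ∈ {5, 6}
Collecting zeros: affine points = {(1, 0), (1, 4), (4, 0), (4, 4), (6, 5), (6, 6)}.
Total count |C(F_7)_aff| = 6.


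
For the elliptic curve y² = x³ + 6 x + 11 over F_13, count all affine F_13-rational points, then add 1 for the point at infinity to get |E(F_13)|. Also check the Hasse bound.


Affine points = {(3, 2), (3, 11), (5, 6), (5, 7), (6, 4), (6, 9), (8, 5), (8, 8), (9, 1), (9, 12), (11, 2), (11, 11), (12, 2), (12, 11)}; affine count = 14; |E(F_13)| = 15.

Discriminant check: Δ ∝ 4a³ + 27b² = 4·6³ + 27·11² = 4·216 + 27·121 ≡ 10 (mod 13). Nonzero ⇒ E is nonsingular.
For each x ∈ F_13, compute rhs = x³ + 6·x + 11 mod 13, then count y ∈ F_13 with y² ≡ rhs.
  x = 0: rhs = 11, matching y values: none (0 points).
  x = 1: rhs = 5, matching y values: none (0 points).
  x = 2: rhs = 5, matching y values: none (0 points).
  x = 3: rhs = 4, matching y values: 2, 11 (2 points).
  x = 4: rhs = 8, matching y values: none (0 points).
  x = 5: rhs = 10, matching y values: 6, 7 (2 points).
  x = 6: rhs = 3, matching y values: 4, 9 (2 points).
  x = 7: rhs = 6, matching y values: none (0 points).
  x = 8: rhs = 12, matching y values: 5, 8 (2 points).
  x = 9: rhs = 1, matching y values: 1, 12 (2 points).
  x = 10: rhs = 5, matching y values: none (0 points).
  x = 11: rhs = 4, matching y values: 2, 11 (2 points).
  x = 12: rhs = 4, matching y values: 2, 11 (2 points).
Total affine count: 14.
Full point count |E(F_13)| = 14 + 1 = 15.
Hasse bound: |15 − (13+1)| = |1| = 1 ≤ 2√13 ≈ 7.2111 ✓.


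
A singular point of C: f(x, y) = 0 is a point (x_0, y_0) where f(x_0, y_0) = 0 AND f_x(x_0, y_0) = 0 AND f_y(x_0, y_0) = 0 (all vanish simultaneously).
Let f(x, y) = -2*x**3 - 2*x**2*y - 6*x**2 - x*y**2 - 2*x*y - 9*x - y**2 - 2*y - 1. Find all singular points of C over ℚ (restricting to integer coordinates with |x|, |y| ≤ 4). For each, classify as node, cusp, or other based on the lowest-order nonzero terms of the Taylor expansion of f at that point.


Singular points: {(-2, 3)}; classification: cusp.

Compute partial derivatives:
  f_x = -6*x**2 - 4*x*y - 12*x - y**2 - 2*y - 9.
  f_y = -2*x**2 - 2*x*y - 2*x - 2*y - 2.
Scan x_0 ∈ {−4, ..., 4}. For each x_0, f_y(x_0, y) is a polynomial in y; find its integer roots y ∈ {−4, ..., 4}, then test f_x and f at those candidates.
  x = -4: f_y(-4, y) = 6*y - 26; no integer root y with |y| ≤ 4.
  x = -3: f_y(-3, y) = 4*y - 14; no integer root y with |y| ≤ 4.
  x = -2: f_y(-2, y) = 2*y - 6; vanishes at y ∈ {3}. (-2, 3): f_x = 0, f = 0 — SINGULAR.
  x = -1: f_y(-1, y) = -2; no integer root y with |y| ≤ 4.
  x = 0: f_y(0, y) = -2*y - 2; vanishes at y ∈ {-1}. (0, -1): f_x = -8 ≠ 0.
  x = 1: f_y(1, y) = -4*y - 6; no integer root y with |y| ≤ 4.
  x = 2: f_y(2, y) = -6*y - 14; no integer root y with |y| ≤ 4.
  x = 3: f_y(3, y) = -8*y - 26; no integer root y with |y| ≤ 4.
  x = 4: f_y(4, y) = -10*y - 42; no integer root y with |y| ≤ 4.
Only singular point on the grid: (-2, 3).
Classify: substitute x = -2 + u, y = 3 + v and expand: f = -2*u**3 - 2*u**2*v - u*v**2 + v**2.
No constant or linear terms (consistent with a singular point). Quadratic part: v**2. Cubic part: -2*u**3 - 2*u**2*v - u*v**2.
The quadratic part v**2 is a perfect square, so there is a single (double) tangent line v = 0, i.e. y = 3. Restricting the cubic part to that line (v = 0) leaves -2*u**3 ≠ 0, so f is not divisible by v and the branch is v² ≈ 2*u**3 to lowest order — this is a cusp.
Classification: cusp.


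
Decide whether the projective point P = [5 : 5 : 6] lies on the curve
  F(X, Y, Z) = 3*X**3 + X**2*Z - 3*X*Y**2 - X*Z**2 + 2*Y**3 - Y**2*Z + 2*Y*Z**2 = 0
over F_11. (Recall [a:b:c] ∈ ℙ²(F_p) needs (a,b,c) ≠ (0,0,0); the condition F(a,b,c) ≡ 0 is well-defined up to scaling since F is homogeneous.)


F(5,5,6) ≡ 1 (mod 11); P is NOT on the curve.

Evaluate F(5, 5, 6) term-by-term (mod 11).
  3*X**3 ↦ 3·125·1·1 = 375
  X**2*Z ↦ 1·25·1·6 = 150
  -3*X*Y**2 ↦ -3·5·25·1 = -375
  -X*Z**2 ↦ -1·5·1·36 = -180
  2*Y**3 ↦ 2·1·125·1 = 250
  -Y**2*Z ↦ -1·1·25·6 = -150
  2*Y*Z**2 ↦ 2·1·5·36 = 360
Sum: F(5, 5, 6) = (375) + (150) + (-375) + (-180) + (250) + (-150) + (360) = 430.
Reducing mod 11: 430 ≡ 1 (mod 11).
Since F(a, b, c) ≡ 1 ≠ 0 (mod 11), P does NOT lie on the curve.


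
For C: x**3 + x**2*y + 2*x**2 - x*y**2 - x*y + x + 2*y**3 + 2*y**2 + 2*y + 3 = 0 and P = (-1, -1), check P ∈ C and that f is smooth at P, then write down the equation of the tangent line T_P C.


Tangent line at P: 2*x + 4*y + 6 = 0.

Step 1: f(-1, -1) = 0, so P lies on C.
Step 2: partial derivatives
  f_x(x, y) = 3*x**2 + 2*x*y + 4*x - y**2 - y + 1, f_y(x, y) = x**2 - 2*x*y - x + 6*y**2 + 4*y + 2.
  f_x(P) = 2, f_y(P) = 4 (gradient nonzero, so P is smooth).
Step 3: tangent line at P: 2·(x − -1) + 4·(y − -1) = 0.
Expanding: 2*x + 4*y + 6 = 0.


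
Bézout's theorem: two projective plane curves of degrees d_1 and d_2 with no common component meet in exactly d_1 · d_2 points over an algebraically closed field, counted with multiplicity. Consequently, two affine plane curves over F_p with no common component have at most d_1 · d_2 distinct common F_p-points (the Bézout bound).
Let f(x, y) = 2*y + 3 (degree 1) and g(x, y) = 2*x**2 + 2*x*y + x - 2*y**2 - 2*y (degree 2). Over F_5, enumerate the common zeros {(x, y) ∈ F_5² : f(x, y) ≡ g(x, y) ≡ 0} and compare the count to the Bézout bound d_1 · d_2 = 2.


Common zeros: {(2, 1), (4, 1)}; count = 2; Bézout bound = 2.

deg(f) = 1, deg(g) = 2, so Bézout bound = 2.
Scan x ∈ F_5. For each x, list the y ∈ F_5 with f(x, y) ≡ 0 and those with g(x, y) ≡ 0 (mod 5); the common zeros in that column are the intersection.
  x = 0: f ≡ 0 at y ∈ {1}; g ≡ 0 at y ∈ {0, 4}; common: ∅.
  x = 1: f ≡ 0 at y ∈ {1}; g ≡ 0 at y ∈ {2, 3}; common: ∅.
  x = 2: f ≡ 0 at y ∈ {1}; g ≡ 0 at y ∈ {0, 1}; common: {1}.
  x = 3: f ≡ 0 at y ∈ {1}; g ≡ 0 at y ∈ {3, 4}; common: ∅.
  x = 4: f ≡ 0 at y ∈ {1}; g ≡ 0 at y ∈ {1, 2}; common: {1}.
Collecting: common zeros = {(2, 1), (4, 1)}, so the count is 2.
Comparison with the Bézout bound: 2 ≤ 2 = deg(f)·deg(g), as expected for curves with no common component (the bound is attained).


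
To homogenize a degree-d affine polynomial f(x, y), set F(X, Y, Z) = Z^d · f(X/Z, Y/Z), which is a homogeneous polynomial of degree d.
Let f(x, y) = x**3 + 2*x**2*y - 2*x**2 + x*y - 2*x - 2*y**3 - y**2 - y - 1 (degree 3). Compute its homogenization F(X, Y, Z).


F(X, Y, Z) = X**3 + 2*X**2*Y - 2*X**2*Z + X*Y*Z - 2*X*Z**2 - 2*Y**3 - Y**2*Z - Y*Z**2 - Z**3

deg(f) = 3.
Substitute x = X/Z, y = Y/Z into f, then multiply by Z^3.
  monomial 1·x^3·y^0 ↦ 1·X^3·Y^0·Z^0.
  monomial 2·x^2·y^1 ↦ 2·X^2·Y^1·Z^0.
  monomial -2·x^2·y^0 ↦ -2·X^2·Y^0·Z^1.
  monomial 1·x^1·y^1 ↦ 1·X^1·Y^1·Z^1.
  monomial -2·x^1·y^0 ↦ -2·X^1·Y^0·Z^2.
  monomial -2·x^0·y^3 ↦ -2·X^0·Y^3·Z^0.
  monomial -1·x^0·y^2 ↦ -1·X^0·Y^2·Z^1.
  monomial -1·x^0·y^1 ↦ -1·X^0·Y^1·Z^2.
  monomial -1·x^0·y^0 ↦ -1·X^0·Y^0·Z^3.
Collecting: F(X, Y, Z) = X**3 + 2*X**2*Y - 2*X**2*Z + X*Y*Z - 2*X*Z**2 - 2*Y**3 - Y**2*Z - Y*Z**2 - Z**3.


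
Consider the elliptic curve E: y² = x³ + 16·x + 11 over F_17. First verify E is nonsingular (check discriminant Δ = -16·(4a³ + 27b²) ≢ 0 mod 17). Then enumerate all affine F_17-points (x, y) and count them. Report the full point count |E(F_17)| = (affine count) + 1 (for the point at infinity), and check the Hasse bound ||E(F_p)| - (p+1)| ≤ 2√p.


Affine points = {(2, 0), (3, 1), (3, 16), (6, 0), (9, 0), (10, 7), (10, 10), (13, 6), (13, 11), (14, 2), (14, 15)}; affine count = 11; |E(F_17)| = 12.

Discriminant check: Δ ∝ 4a³ + 27b² = 4·16³ + 27·11² = 4·4096 + 27·121 ≡ 16 (mod 17). Nonzero ⇒ E is nonsingular.
For each x ∈ F_17, compute rhs = x³ + 16·x + 11 mod 17, then count y ∈ F_17 with y² ≡ rhs.
  x = 0: rhs = 11, matching y values: none (0 points).
  x = 1: rhs = 11, matching y values: none (0 points).
  x = 2: rhs = 0, matching y values: 0 (1 points).
  x = 3: rhs = 1, matching y values: 1, 16 (2 points).
  x = 4: rhs = 3, matching y values: none (0 points).
  x = 5: rhs = 12, matching y values: none (0 points).
  x = 6: rhs = 0, matching y values: 0 (1 points).
  x = 7: rhs = 7, matching y values: none (0 points).
  x = 8: rhs = 5, matching y values: none (0 points).
  x = 9: rhs = 0, matching y values: 0 (1 points).
  x = 10: rhs = 15, matching y values: 7, 10 (2 points).
  x = 11: rhs = 5, matching y values: none (0 points).
  x = 12: rhs = 10, matching y values: none (0 points).
  x = 13: rhs = 2, matching y values: 6, 11 (2 points).
  x = 14: rhs = 4, matching y values: 2, 15 (2 points).
  x = 15: rhs = 5, matching y values: none (0 points).
  x = 16: rhs = 11, matching y values: none (0 points).
Total affine count: 11.
Full point count |E(F_17)| = 11 + 1 = 12.
Hasse bound: |12 − (17+1)| = |-6| = 6 ≤ 2√17 ≈ 8.2462 ✓.


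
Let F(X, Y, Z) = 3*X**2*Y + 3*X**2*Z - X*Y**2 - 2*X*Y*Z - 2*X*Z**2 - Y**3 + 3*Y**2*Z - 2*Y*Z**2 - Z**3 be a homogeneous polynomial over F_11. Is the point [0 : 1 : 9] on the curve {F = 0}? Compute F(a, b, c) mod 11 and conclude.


F(0,1,9) ≡ 4 (mod 11); P is NOT on the curve.

Evaluate F(0, 1, 9) term-by-term (mod 11).
  3*X**2*Y ↦ 3·0·1·1 = 0
  3*X**2*Z ↦ 3·0·1·9 = 0
  -X*Y**2 ↦ -1·0·1·1 = 0
  -2*X*Y*Z ↦ -2·0·1·9 = 0
  -2*X*Z**2 ↦ -2·0·1·81 = 0
  -Y**3 ↦ -1·1·1·1 = -1
  3*Y**2*Z ↦ 3·1·1·9 = 27
  -2*Y*Z**2 ↦ -2·1·1·81 = -162
  -Z**3 ↦ -1·1·1·729 = -729
Sum: F(0, 1, 9) = (0) + (0) + (0) + (0) + (0) + (-1) + (27) + (-162) + (-729) = -865.
Reducing mod 11: -865 ≡ 4 (mod 11).
Since F(a, b, c) ≡ 4 ≠ 0 (mod 11), P does NOT lie on the curve.


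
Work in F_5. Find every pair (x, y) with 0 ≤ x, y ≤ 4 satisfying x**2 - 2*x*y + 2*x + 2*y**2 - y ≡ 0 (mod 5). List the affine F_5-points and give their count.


Affine F_5-points: {(0, 0), (0, 3), (1, 2), (2, 1), (2, 4), (3, 0), (3, 1), (4, 3), (4, 4)}; count = 9.

For each of the 25 pairs (x, y) ∈ F_5², evaluate f(x, y) mod 5. Record the zeros.
  x = 0: [0↦0, 1↦1, 2↦1, 3↦0, 4↦3]  zeros at y ∈ {0, 3}
  x = 1: [0↦3, 1↦2, 2↦0, 3↦2, 4↦3]  zeros at y ∈ {2}
  x = 2: [0↦3, 1↦0, 2↦1, 3↦1, 4↦0]  zeros at y ∈ {1, 4}
  x = 3: [0↦0, 1↦0, 2↦4, 3↦2, 4↦4]  zeros at y ∈ {0, 1}
  x = 4: [0↦4, 1↦2, 2↦4, 3↦0, 4↦0]  zeros at y ∈ {3, 4}
Collecting zeros: affine points = {(0, 0), (0, 3), (1, 2), (2, 1), (2, 4), (3, 0), (3, 1), (4, 3), (4, 4)}.
Total count |C(F_5)_aff| = 9.


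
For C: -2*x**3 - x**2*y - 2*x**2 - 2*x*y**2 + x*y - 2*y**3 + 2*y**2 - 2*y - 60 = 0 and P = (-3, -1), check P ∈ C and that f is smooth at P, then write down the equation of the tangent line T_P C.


Tangent line at P: -51*x - 36*y - 189 = 0.

Step 1: f(-3, -1) = 0, so P lies on C.
Step 2: partial derivatives
  f_x(x, y) = -6*x**2 - 2*x*y - 4*x - 2*y**2 + y, f_y(x, y) = -x**2 - 4*x*y + x - 6*y**2 + 4*y - 2.
  f_x(P) = -51, f_y(P) = -36 (gradient nonzero, so P is smooth).
Step 3: tangent line at P: -51·(x − -3) + -36·(y − -1) = 0.
Expanding: -51*x - 36*y - 189 = 0.


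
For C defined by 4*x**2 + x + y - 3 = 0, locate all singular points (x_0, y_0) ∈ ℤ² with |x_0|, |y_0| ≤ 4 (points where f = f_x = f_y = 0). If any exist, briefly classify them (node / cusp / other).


No singular points in the scanned grid; C is smooth there.

Compute partial derivatives:
  f_x = 8*x + 1.
  f_y = 1.
f_y = 1 is a nonzero constant, so f_y never vanishes: no point (x, y) can satisfy f = f_x = f_y = 0. In particular no (x, y) ∈ {−4, ..., 4}² is singular; the curve is smooth.


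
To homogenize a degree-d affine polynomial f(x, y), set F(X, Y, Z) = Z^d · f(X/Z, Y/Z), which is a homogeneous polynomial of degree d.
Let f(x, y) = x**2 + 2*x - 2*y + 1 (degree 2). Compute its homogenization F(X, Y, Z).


F(X, Y, Z) = X**2 + 2*X*Z - 2*Y*Z + Z**2

deg(f) = 2.
Substitute x = X/Z, y = Y/Z into f, then multiply by Z^2.
  monomial 1·x^2·y^0 ↦ 1·X^2·Y^0·Z^0.
  monomial 2·x^1·y^0 ↦ 2·X^1·Y^0·Z^1.
  monomial -2·x^0·y^1 ↦ -2·X^0·Y^1·Z^1.
  monomial 1·x^0·y^0 ↦ 1·X^0·Y^0·Z^2.
Collecting: F(X, Y, Z) = X**2 + 2*X*Z - 2*Y*Z + Z**2.


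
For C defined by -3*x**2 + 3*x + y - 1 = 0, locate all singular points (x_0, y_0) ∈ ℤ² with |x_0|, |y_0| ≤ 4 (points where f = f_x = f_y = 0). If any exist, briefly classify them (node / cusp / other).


No singular points in the scanned grid; C is smooth there.

Compute partial derivatives:
  f_x = 3 - 6*x.
  f_y = 1.
f_y = 1 is a nonzero constant, so f_y never vanishes: no point (x, y) can satisfy f = f_x = f_y = 0. In particular no (x, y) ∈ {−4, ..., 4}² is singular; the curve is smooth.


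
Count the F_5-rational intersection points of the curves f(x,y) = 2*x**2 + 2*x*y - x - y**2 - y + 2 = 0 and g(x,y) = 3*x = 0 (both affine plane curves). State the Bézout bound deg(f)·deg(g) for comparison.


Common zeros: {(0, 1), (0, 3)}; count = 2; Bézout bound = 2.

deg(f) = 2, deg(g) = 1, so Bézout bound = 2.
Scan x ∈ F_5. For each x, list the y ∈ F_5 with f(x, y) ≡ 0 and those with g(x, y) ≡ 0 (mod 5); the common zeros in that column are the intersection.
  x = 0: f ≡ 0 at y ∈ {1, 3}; g ≡ 0 at y ∈ {0, 1, 2, 3, 4}; common: {1, 3}.
  x = 1: f ≡ 0 at y ∈ ∅; g ≡ 0 at y ∈ ∅; common: ∅.
  x = 2: f ≡ 0 at y ∈ {1, 2}; g ≡ 0 at y ∈ ∅; common: ∅.
  x = 3: f ≡ 0 at y ∈ ∅; g ≡ 0 at y ∈ ∅; common: ∅.
  x = 4: f ≡ 0 at y ∈ {0, 2}; g ≡ 0 at y ∈ ∅; common: ∅.
Collecting: common zeros = {(0, 1), (0, 3)}, so the count is 2.
Comparison with the Bézout bound: 2 ≤ 2 = deg(f)·deg(g), as expected for curves with no common component (the bound is attained).


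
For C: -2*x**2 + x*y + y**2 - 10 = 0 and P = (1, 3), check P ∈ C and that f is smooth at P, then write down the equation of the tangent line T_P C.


Tangent line at P: -x + 7*y - 20 = 0.

Step 1: f(1, 3) = 0, so P lies on C.
Step 2: partial derivatives
  f_x(x, y) = -4*x + y, f_y(x, y) = x + 2*y.
  f_x(P) = -1, f_y(P) = 7 (gradient nonzero, so P is smooth).
Step 3: tangent line at P: -1·(x − 1) + 7·(y − 3) = 0.
Expanding: -x + 7*y - 20 = 0.


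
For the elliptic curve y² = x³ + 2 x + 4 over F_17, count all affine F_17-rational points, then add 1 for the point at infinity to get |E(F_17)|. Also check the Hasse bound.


Affine points = {(0, 2), (0, 15), (2, 4), (2, 13), (4, 5), (4, 12), (7, 2), (7, 15), (10, 2), (10, 15), (13, 0), (15, 3), (15, 14), (16, 1), (16, 16)}; affine count = 15; |E(F_17)| = 16.

Discriminant check: Δ ∝ 4a³ + 27b² = 4·2³ + 27·4² = 4·8 + 27·16 ≡ 5 (mod 17). Nonzero ⇒ E is nonsingular.
For each x ∈ F_17, compute rhs = x³ + 2·x + 4 mod 17, then count y ∈ F_17 with y² ≡ rhs.
  x = 0: rhs = 4, matching y values: 2, 15 (2 points).
  x = 1: rhs = 7, matching y values: none (0 points).
  x = 2: rhs = 16, matching y values: 4, 13 (2 points).
  x = 3: rhs = 3, matching y values: none (0 points).
  x = 4: rhs = 8, matching y values: 5, 12 (2 points).
  x = 5: rhs = 3, matching y values: none (0 points).
  x = 6: rhs = 11, matching y values: none (0 points).
  x = 7: rhs = 4, matching y values: 2, 15 (2 points).
  x = 8: rhs = 5, matching y values: none (0 points).
  x = 9: rhs = 3, matching y values: none (0 points).
  x = 10: rhs = 4, matching y values: 2, 15 (2 points).
  x = 11: rhs = 14, matching y values: none (0 points).
  x = 12: rhs = 5, matching y values: none (0 points).
  x = 13: rhs = 0, matching y values: 0 (1 points).
  x = 14: rhs = 5, matching y values: none (0 points).
  x = 15: rhs = 9, matching y values: 3, 14 (2 points).
  x = 16: rhs = 1, matching y values: 1, 16 (2 points).
Total affine count: 15.
Full point count |E(F_17)| = 15 + 1 = 16.
Hasse bound: |16 − (17+1)| = |-2| = 2 ≤ 2√17 ≈ 8.2462 ✓.


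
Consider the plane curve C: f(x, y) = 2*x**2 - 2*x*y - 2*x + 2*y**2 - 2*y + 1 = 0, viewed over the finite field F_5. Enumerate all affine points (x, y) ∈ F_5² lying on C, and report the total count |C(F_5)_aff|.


Affine F_5-points: {(0, 2), (0, 4), (2, 0), (2, 3), (3, 2), (4, 0)}; count = 6.

For each of the 25 pairs (x, y) ∈ F_5², evaluate f(x, y) mod 5. Record the zeros.
  x = 0: [0↦1, 1↦1, 2↦0, 3↦3, 4↦0]  zeros at y ∈ {2, 4}
  x = 1: [0↦1, 1↦4, 2↦1, 3↦2, 4↦2]  zeros at y ∈ ∅
  x = 2: [0↦0, 1↦1, 2↦1, 3↦0, 4↦3]  zeros at y ∈ {0, 3}
  x = 3: [0↦3, 1↦2, 2↦0, 3↦2, 4↦3]  zeros at y ∈ {2}
  x = 4: [0↦0, 1↦2, 2↦3, 3↦3, 4↦2]  zeros at y ∈ {0}
Collecting zeros: affine points = {(0, 2), (0, 4), (2, 0), (2, 3), (3, 2), (4, 0)}.
Total count |C(F_5)_aff| = 6.


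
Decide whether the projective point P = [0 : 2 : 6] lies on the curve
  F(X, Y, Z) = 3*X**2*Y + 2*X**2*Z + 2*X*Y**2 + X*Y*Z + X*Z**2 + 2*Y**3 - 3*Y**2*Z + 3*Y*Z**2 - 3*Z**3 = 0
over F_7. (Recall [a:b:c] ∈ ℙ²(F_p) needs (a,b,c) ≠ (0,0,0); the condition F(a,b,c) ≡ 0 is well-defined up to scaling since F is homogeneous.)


F(0,2,6) ≡ 2 (mod 7); P is NOT on the curve.

Evaluate F(0, 2, 6) term-by-term (mod 7).
  3*X**2*Y ↦ 3·0·2·1 = 0
  2*X**2*Z ↦ 2·0·1·6 = 0
  2*X*Y**2 ↦ 2·0·4·1 = 0
  X*Y*Z ↦ 1·0·2·6 = 0
  X*Z**2 ↦ 1·0·1·36 = 0
  2*Y**3 ↦ 2·1·8·1 = 16
  -3*Y**2*Z ↦ -3·1·4·6 = -72
  3*Y*Z**2 ↦ 3·1·2·36 = 216
  -3*Z**3 ↦ -3·1·1·216 = -648
Sum: F(0, 2, 6) = (0) + (0) + (0) + (0) + (0) + (16) + (-72) + (216) + (-648) = -488.
Reducing mod 7: -488 ≡ 2 (mod 7).
Since F(a, b, c) ≡ 2 ≠ 0 (mod 7), P does NOT lie on the curve.


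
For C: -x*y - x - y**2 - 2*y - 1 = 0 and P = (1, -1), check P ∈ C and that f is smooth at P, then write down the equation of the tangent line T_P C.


Tangent line at P: -y - 1 = 0.

Step 1: f(1, -1) = 0, so P lies on C.
Step 2: partial derivatives
  f_x(x, y) = -y - 1, f_y(x, y) = -x - 2*y - 2.
  f_x(P) = 0, f_y(P) = -1 (gradient nonzero, so P is smooth).
Step 3: tangent line at P: 0·(x − 1) + -1·(y − -1) = 0.
Expanding: -y - 1 = 0.


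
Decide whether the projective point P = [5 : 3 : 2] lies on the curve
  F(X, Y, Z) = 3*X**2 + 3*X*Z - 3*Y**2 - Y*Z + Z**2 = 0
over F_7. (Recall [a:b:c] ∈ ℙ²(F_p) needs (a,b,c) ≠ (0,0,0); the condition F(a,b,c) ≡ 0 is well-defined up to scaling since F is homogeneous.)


F(5,3,2) ≡ 6 (mod 7); P is NOT on the curve.

Evaluate F(5, 3, 2) term-by-term (mod 7).
  3*X**2 ↦ 3·25·1·1 = 75
  3*X*Z ↦ 3·5·1·2 = 30
  -3*Y**2 ↦ -3·1·9·1 = -27
  -Y*Z ↦ -1·1·3·2 = -6
  Z**2 ↦ 1·1·1·4 = 4
Sum: F(5, 3, 2) = (75) + (30) + (-27) + (-6) + (4) = 76.
Reducing mod 7: 76 ≡ 6 (mod 7).
Since F(a, b, c) ≡ 6 ≠ 0 (mod 7), P does NOT lie on the curve.


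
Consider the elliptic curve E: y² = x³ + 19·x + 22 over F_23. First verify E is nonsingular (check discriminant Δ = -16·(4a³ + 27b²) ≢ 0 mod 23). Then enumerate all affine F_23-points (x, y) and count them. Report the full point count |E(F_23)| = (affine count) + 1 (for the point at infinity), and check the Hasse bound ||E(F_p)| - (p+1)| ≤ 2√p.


Affine points = {(4, 1), (4, 22), (5, 9), (5, 14), (9, 5), (9, 18), (10, 4), (10, 19), (12, 0), (15, 5), (15, 18), (16, 11), (16, 12), (18, 3), (18, 20), (22, 5), (22, 18)}; affine count = 17; |E(F_23)| = 18.

Discriminant check: Δ ∝ 4a³ + 27b² = 4·19³ + 27·22² = 4·6859 + 27·484 ≡ 1 (mod 23). Nonzero ⇒ E is nonsingular.
For each x ∈ F_23, compute rhs = x³ + 19·x + 22 mod 23, then count y ∈ F_23 with y² ≡ rhs.
  x = 0: rhs = 22, matching y values: none (0 points).
  x = 1: rhs = 19, matching y values: none (0 points).
  x = 2: rhs = 22, matching y values: none (0 points).
  x = 3: rhs = 14, matching y values: none (0 points).
  x = 4: rhs = 1, matching y values: 1, 22 (2 points).
  x = 5: rhs = 12, matching y values: 9, 14 (2 points).
  x = 6: rhs = 7, matching y values: none (0 points).
  x = 7: rhs = 15, matching y values: none (0 points).
  x = 8: rhs = 19, matching y values: none (0 points).
  x = 9: rhs = 2, matching y values: 5, 18 (2 points).
  x = 10: rhs = 16, matching y values: 4, 19 (2 points).
  x = 11: rhs = 21, matching y values: none (0 points).
  x = 12: rhs = 0, matching y values: 0 (1 points).
  x = 13: rhs = 5, matching y values: none (0 points).
  x = 14: rhs = 19, matching y values: none (0 points).
  x = 15: rhs = 2, matching y values: 5, 18 (2 points).
  x = 16: rhs = 6, matching y values: 11, 12 (2 points).
  x = 17: rhs = 14, matching y values: none (0 points).
  x = 18: rhs = 9, matching y values: 3, 20 (2 points).
  x = 19: rhs = 20, matching y values: none (0 points).
  x = 20: rhs = 7, matching y values: none (0 points).
  x = 21: rhs = 22, matching y values: none (0 points).
  x = 22: rhs = 2, matching y values: 5, 18 (2 points).
Total affine count: 17.
Full point count |E(F_23)| = 17 + 1 = 18.
Hasse bound: |18 − (23+1)| = |-6| = 6 ≤ 2√23 ≈ 9.5917 ✓.


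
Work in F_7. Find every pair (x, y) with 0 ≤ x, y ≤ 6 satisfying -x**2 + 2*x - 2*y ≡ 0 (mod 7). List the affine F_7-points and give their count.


Affine F_7-points: {(0, 0), (1, 4), (2, 0), (3, 2), (4, 3), (5, 3), (6, 2)}; count = 7.

For each of the 49 pairs (x, y) ∈ F_7², evaluate f(x, y) mod 7. Record the zeros.
  x = 0: [0↦0, 1↦5, 2↦3, 3↦1, 4↦6, 5↦4, 6↦2]  zeros at y ∈ {0}
  x = 1: [0↦1, 1↦6, 2↦4, 3↦2, 4↦0, 5↦5, 6↦3]  zeros at y ∈ {4}
  x = 2: [0↦0, 1↦5, 2↦3, 3↦1, 4↦6, 5↦4, 6↦2]  zeros at y ∈ {0}
  x = 3: [0↦4, 1↦2, 2↦0, 3↦5, 4↦3, 5↦1, 6↦6]  zeros at y ∈ {2}
  x = 4: [0↦6, 1↦4, 2↦2, 3↦0, 4↦5, 5↦3, 6↦1]  zeros at y ∈ {3}
  x = 5: [0↦6, 1↦4, 2↦2, 3↦0, 4↦5, 5↦3, 6↦1]  zeros at y ∈ {3}
  x = 6: [0↦4, 1↦2, 2↦0, 3↦5, 4↦3, 5↦1, 6↦6]  zeros at y ∈ {2}
Collecting zeros: affine points = {(0, 0), (1, 4), (2, 0), (3, 2), (4, 3), (5, 3), (6, 2)}.
Total count |C(F_7)_aff| = 7.


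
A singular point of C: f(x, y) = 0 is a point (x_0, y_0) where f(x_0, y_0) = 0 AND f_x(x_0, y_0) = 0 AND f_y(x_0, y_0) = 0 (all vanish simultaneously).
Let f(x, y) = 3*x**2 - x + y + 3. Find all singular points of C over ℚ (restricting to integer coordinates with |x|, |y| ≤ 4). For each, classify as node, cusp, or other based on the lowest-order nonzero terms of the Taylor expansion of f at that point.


No singular points in the scanned grid; C is smooth there.

Compute partial derivatives:
  f_x = 6*x - 1.
  f_y = 1.
f_y = 1 is a nonzero constant, so f_y never vanishes: no point (x, y) can satisfy f = f_x = f_y = 0. In particular no (x, y) ∈ {−4, ..., 4}² is singular; the curve is smooth.


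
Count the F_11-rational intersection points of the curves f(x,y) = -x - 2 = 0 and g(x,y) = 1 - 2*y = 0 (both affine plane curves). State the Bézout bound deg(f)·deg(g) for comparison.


Common zeros: {(9, 6)}; count = 1; Bézout bound = 1.

deg(f) = 1, deg(g) = 1, so Bézout bound = 1.
Scan x ∈ F_11. For each x, list the y ∈ F_11 with f(x, y) ≡ 0 and those with g(x, y) ≡ 0 (mod 11); the common zeros in that column are the intersection.
  x = 0: f ≡ 0 at y ∈ ∅; g ≡ 0 at y ∈ {6}; common: ∅.
  x = 1: f ≡ 0 at y ∈ ∅; g ≡ 0 at y ∈ {6}; common: ∅.
  x = 2: f ≡ 0 at y ∈ ∅; g ≡ 0 at y ∈ {6}; common: ∅.
  x = 3: f ≡ 0 at y ∈ ∅; g ≡ 0 at y ∈ {6}; common: ∅.
  x = 4: f ≡ 0 at y ∈ ∅; g ≡ 0 at y ∈ {6}; common: ∅.
  x = 5: f ≡ 0 at y ∈ ∅; g ≡ 0 at y ∈ {6}; common: ∅.
  x = 6: f ≡ 0 at y ∈ ∅; g ≡ 0 at y ∈ {6}; common: ∅.
  x = 7: f ≡ 0 at y ∈ ∅; g ≡ 0 at y ∈ {6}; common: ∅.
  x = 8: f ≡ 0 at y ∈ ∅; g ≡ 0 at y ∈ {6}; common: ∅.
  x = 9: f ≡ 0 at y ∈ {0, 1, 2, 3, 4, 5, 6, 7, 8, 9, 10}; g ≡ 0 at y ∈ {6}; common: {6}.
  x = 10: f ≡ 0 at y ∈ ∅; g ≡ 0 at y ∈ {6}; common: ∅.
Collecting: common zeros = {(9, 6)}, so the count is 1.
Comparison with the Bézout bound: 1 ≤ 1 = deg(f)·deg(g), as expected for curves with no common component (the bound is attained).


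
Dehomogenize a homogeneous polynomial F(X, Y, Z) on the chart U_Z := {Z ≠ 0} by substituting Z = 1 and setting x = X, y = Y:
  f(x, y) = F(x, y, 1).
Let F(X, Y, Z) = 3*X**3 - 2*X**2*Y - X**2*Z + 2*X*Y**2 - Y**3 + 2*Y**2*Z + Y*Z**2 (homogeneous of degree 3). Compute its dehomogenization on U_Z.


f(x, y) = 3*x**3 - 2*x**2*y - x**2 + 2*x*y**2 - y**3 + 2*y**2 + y

On U_Z we set Z = 1. Each monomial c·X^i·Y^j·Z^k in F becomes c·x^i·y^j·1^k = c·x^i·y^j.
Substituting Z = 1: F(X, Y, 1) = 3*x**3 - 2*x**2*y - x**2 + 2*x*y**2 - y**3 + 2*y**2 + y.
Note: deg(f) ≤ deg(F) = 3; strict inequality happens when F is divisible by Z (lost terms).


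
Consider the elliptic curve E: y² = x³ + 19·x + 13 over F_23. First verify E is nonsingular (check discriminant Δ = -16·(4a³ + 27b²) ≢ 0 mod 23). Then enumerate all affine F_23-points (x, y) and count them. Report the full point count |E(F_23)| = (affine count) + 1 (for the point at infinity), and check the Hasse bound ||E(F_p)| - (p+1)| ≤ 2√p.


Affine points = {(0, 6), (0, 17), (2, 6), (2, 17), (5, 7), (5, 16), (7, 11), (7, 12), (9, 4), (9, 19), (11, 9), (11, 14), (15, 4), (15, 19), (18, 0), (21, 6), (21, 17), (22, 4), (22, 19)}; affine count = 19; |E(F_23)| = 20.

Discriminant check: Δ ∝ 4a³ + 27b² = 4·19³ + 27·13² = 4·6859 + 27·169 ≡ 6 (mod 23). Nonzero ⇒ E is nonsingular.
For each x ∈ F_23, compute rhs = x³ + 19·x + 13 mod 23, then count y ∈ F_23 with y² ≡ rhs.
  x = 0: rhs = 13, matching y values: 6, 17 (2 points).
  x = 1: rhs = 10, matching y values: none (0 points).
  x = 2: rhs = 13, matching y values: 6, 17 (2 points).
  x = 3: rhs = 5, matching y values: none (0 points).
  x = 4: rhs = 15, matching y values: none (0 points).
  x = 5: rhs = 3, matching y values: 7, 16 (2 points).
  x = 6: rhs = 21, matching y values: none (0 points).
  x = 7: rhs = 6, matching y values: 11, 12 (2 points).
  x = 8: rhs = 10, matching y values: none (0 points).
  x = 9: rhs = 16, matching y values: 4, 19 (2 points).
  x = 10: rhs = 7, matching y values: none (0 points).
  x = 11: rhs = 12, matching y values: 9, 14 (2 points).
  x = 12: rhs = 14, matching y values: none (0 points).
  x = 13: rhs = 19, matching y values: none (0 points).
  x = 14: rhs = 10, matching y values: none (0 points).
  x = 15: rhs = 16, matching y values: 4, 19 (2 points).
  x = 16: rhs = 20, matching y values: none (0 points).
  x = 17: rhs = 5, matching y values: none (0 points).
  x = 18: rhs = 0, matching y values: 0 (1 points).
  x = 19: rhs = 11, matching y values: none (0 points).
  x = 20: rhs = 21, matching y values: none (0 points).
  x = 21: rhs = 13, matching y values: 6, 17 (2 points).
  x = 22: rhs = 16, matching y values: 4, 19 (2 points).
Total affine count: 19.
Full point count |E(F_23)| = 19 + 1 = 20.
Hasse bound: |20 − (23+1)| = |-4| = 4 ≤ 2√23 ≈ 9.5917 ✓.


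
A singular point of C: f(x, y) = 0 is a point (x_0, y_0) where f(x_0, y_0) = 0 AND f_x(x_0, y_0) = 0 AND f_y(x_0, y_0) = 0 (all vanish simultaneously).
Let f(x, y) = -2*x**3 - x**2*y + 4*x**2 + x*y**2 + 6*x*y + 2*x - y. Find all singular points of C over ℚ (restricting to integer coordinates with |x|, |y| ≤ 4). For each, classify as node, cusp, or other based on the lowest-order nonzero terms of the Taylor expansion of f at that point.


Singular points: {(1, -2)}; classification: cusp.

Compute partial derivatives:
  f_x = -6*x**2 - 2*x*y + 8*x + y**2 + 6*y + 2.
  f_y = -x**2 + 2*x*y + 6*x - 1.
Scan x_0 ∈ {−4, ..., 4}. For each x_0, f_y(x_0, y) is a polynomial in y; find its integer roots y ∈ {−4, ..., 4}, then test f_x and f at those candidates.
  x = -4: f_y(-4, y) = -8*y - 41; no integer root y with |y| ≤ 4.
  x = -3: f_y(-3, y) = -6*y - 28; no integer root y with |y| ≤ 4.
  x = -2: f_y(-2, y) = -4*y - 17; no integer root y with |y| ≤ 4.
  x = -1: f_y(-1, y) = -2*y - 8; vanishes at y ∈ {-4}. (-1, -4): f_x = -28 ≠ 0.
  x = 0: f_y(0, y) = -1; no integer root y with |y| ≤ 4.
  x = 1: f_y(1, y) = 2*y + 4; vanishes at y ∈ {-2}. (1, -2): f_x = 0, f = 0 — SINGULAR.
  x = 2: f_y(2, y) = 4*y + 7; no integer root y with |y| ≤ 4.
  x = 3: f_y(3, y) = 6*y + 8; no integer root y with |y| ≤ 4.
  x = 4: f_y(4, y) = 8*y + 7; no integer root y with |y| ≤ 4.
Only singular point on the grid: (1, -2).
Classify: substitute x = 1 + u, y = -2 + v and expand: f = -2*u**3 - u**2*v + u*v**2 + v**2.
No constant or linear terms (consistent with a singular point). Quadratic part: v**2. Cubic part: -2*u**3 - u**2*v + u*v**2.
The quadratic part v**2 is a perfect square, so there is a single (double) tangent line v = 0, i.e. y = -2. Restricting the cubic part to that line (v = 0) leaves -2*u**3 ≠ 0, so f is not divisible by v and the branch is v² ≈ 2*u**3 to lowest order — this is a cusp.
Classification: cusp.


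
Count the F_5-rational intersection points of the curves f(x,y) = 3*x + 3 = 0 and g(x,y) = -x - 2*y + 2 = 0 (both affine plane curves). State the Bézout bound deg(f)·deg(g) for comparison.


Common zeros: {(4, 4)}; count = 1; Bézout bound = 1.

deg(f) = 1, deg(g) = 1, so Bézout bound = 1.
Scan x ∈ F_5. For each x, list the y ∈ F_5 with f(x, y) ≡ 0 and those with g(x, y) ≡ 0 (mod 5); the common zeros in that column are the intersection.
  x = 0: f ≡ 0 at y ∈ ∅; g ≡ 0 at y ∈ {1}; common: ∅.
  x = 1: f ≡ 0 at y ∈ ∅; g ≡ 0 at y ∈ {3}; common: ∅.
  x = 2: f ≡ 0 at y ∈ ∅; g ≡ 0 at y ∈ {0}; common: ∅.
  x = 3: f ≡ 0 at y ∈ ∅; g ≡ 0 at y ∈ {2}; common: ∅.
  x = 4: f ≡ 0 at y ∈ {0, 1, 2, 3, 4}; g ≡ 0 at y ∈ {4}; common: {4}.
Collecting: common zeros = {(4, 4)}, so the count is 1.
Comparison with the Bézout bound: 1 ≤ 1 = deg(f)·deg(g), as expected for curves with no common component (the bound is attained).


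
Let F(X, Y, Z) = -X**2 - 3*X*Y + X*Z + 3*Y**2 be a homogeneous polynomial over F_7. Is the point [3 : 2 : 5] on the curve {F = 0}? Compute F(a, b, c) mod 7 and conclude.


F(3,2,5) ≡ 0 (mod 7); P is on the curve.

Evaluate F(3, 2, 5) term-by-term (mod 7).
  -X**2 ↦ -1·9·1·1 = -9
  -3*X*Y ↦ -3·3·2·1 = -18
  X*Z ↦ 1·3·1·5 = 15
  3*Y**2 ↦ 3·1·4·1 = 12
Sum: F(3, 2, 5) = (-9) + (-18) + (15) + (12) = 0.
Reducing mod 7: 0 ≡ 0 (mod 7).
Since F(a, b, c) ≡ 0 (mod 7), P lies on the curve.


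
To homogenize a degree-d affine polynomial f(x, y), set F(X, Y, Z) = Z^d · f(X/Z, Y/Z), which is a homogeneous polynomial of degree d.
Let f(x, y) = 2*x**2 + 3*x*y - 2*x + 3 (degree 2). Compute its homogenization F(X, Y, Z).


F(X, Y, Z) = 2*X**2 + 3*X*Y - 2*X*Z + 3*Z**2

deg(f) = 2.
Substitute x = X/Z, y = Y/Z into f, then multiply by Z^2.
  monomial 2·x^2·y^0 ↦ 2·X^2·Y^0·Z^0.
  monomial 3·x^1·y^1 ↦ 3·X^1·Y^1·Z^0.
  monomial -2·x^1·y^0 ↦ -2·X^1·Y^0·Z^1.
  monomial 3·x^0·y^0 ↦ 3·X^0·Y^0·Z^2.
Collecting: F(X, Y, Z) = 2*X**2 + 3*X*Y - 2*X*Z + 3*Z**2.


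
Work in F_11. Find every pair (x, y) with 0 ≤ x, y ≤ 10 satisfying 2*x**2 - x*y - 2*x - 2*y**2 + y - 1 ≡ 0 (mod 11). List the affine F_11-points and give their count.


Affine F_11-points: {(0, 8), (0, 9), (1, 4), (1, 7), (2, 1), (2, 4), (3, 0), (3, 10), (5, 1), (5, 8), (9, 0), (9, 7)}; count = 12.

For each of the 121 pairs (x, y) ∈ F_11², evaluate f(x, y) mod 11. Record the zeros.
  x = 0: [0↦10, 1↦9, 2↦4, 3↦6, 4↦4, 5↦9, 6↦10, 7↦7, 8↦0, 9↦0, 10↦7]  zeros at y ∈ {8, 9}
  x = 1: [0↦10, 1↦8, 2↦2, 3↦3, 4↦0, 5↦4, 6↦4, 7↦0, 8↦3, 9↦2, 10↦8]  zeros at y ∈ {4, 7}
  x = 2: [0↦3, 1↦0, 2↦4, 3↦4, 4↦0, 5↦3, 6↦2, 7↦8, 8↦10, 9↦8, 10↦2]  zeros at y ∈ {1, 4}
  x = 3: [0↦0, 1↦7, 2↦10, 3↦9, 4↦4, 5↦6, 6↦4, 7↦9, 8↦10, 9↦7, 10↦0]  zeros at y ∈ {0, 10}
  x = 4: [0↦1, 1↦7, 2↦9, 3↦7, 4↦1, 5↦2, 6↦10, 7↦3, 8↦3, 9↦10, 10↦2]  zeros at y ∈ ∅
  x = 5: [0↦6, 1↦0, 2↦1, 3↦9, 4↦2, 5↦2, 6↦9, 7↦1, 8↦0, 9↦6, 10↦8]  zeros at y ∈ {1, 8}
  x = 6: [0↦4, 1↦8, 2↦8, 3↦4, 4↦7, 5↦6, 6↦1, 7↦3, 8↦1, 9↦6, 10↦7]  zeros at y ∈ ∅
  x = 7: [0↦6, 1↦9, 2↦8, 3↦3, 4↦5, 5↦3, 6↦8, 7↦9, 8↦6, 9↦10, 10↦10]  zeros at y ∈ ∅
  x = 8: [0↦1, 1↦3, 2↦1, 3↦6, 4↦7, 5↦4, 6↦8, 7↦8, 8↦4, 9↦7, 10↦6]  zeros at y ∈ ∅
  x = 9: [0↦0, 1↦1, 2↦9, 3↦2, 4↦2, 5↦9, 6↦1, 7↦0, 8↦6, 9↦8, 10↦6]  zeros at y ∈ {0, 7}
  x = 10: [0↦3, 1↦3, 2↦10, 3↦2, 4↦1, 5↦7, 6↦9, 7↦7, 8↦1, 9↦2, 10↦10]  zeros at y ∈ ∅
Collecting zeros: affine points = {(0, 8), (0, 9), (1, 4), (1, 7), (2, 1), (2, 4), (3, 0), (3, 10), (5, 1), (5, 8), (9, 0), (9, 7)}.
Total count |C(F_11)_aff| = 12.


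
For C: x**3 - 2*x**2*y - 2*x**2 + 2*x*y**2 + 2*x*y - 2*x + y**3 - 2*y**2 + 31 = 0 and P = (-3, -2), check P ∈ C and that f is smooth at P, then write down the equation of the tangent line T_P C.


Tangent line at P: 17*x + 20*y + 91 = 0.

Step 1: f(-3, -2) = 0, so P lies on C.
Step 2: partial derivatives
  f_x(x, y) = 3*x**2 - 4*x*y - 4*x + 2*y**2 + 2*y - 2, f_y(x, y) = -2*x**2 + 4*x*y + 2*x + 3*y**2 - 4*y.
  f_x(P) = 17, f_y(P) = 20 (gradient nonzero, so P is smooth).
Step 3: tangent line at P: 17·(x − -3) + 20·(y − -2) = 0.
Expanding: 17*x + 20*y + 91 = 0.


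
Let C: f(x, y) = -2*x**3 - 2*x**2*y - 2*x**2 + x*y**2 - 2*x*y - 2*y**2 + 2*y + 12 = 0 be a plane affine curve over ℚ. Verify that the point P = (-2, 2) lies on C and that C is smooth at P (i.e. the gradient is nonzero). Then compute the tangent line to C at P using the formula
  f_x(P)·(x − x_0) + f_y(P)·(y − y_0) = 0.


Tangent line at P: 36 - 18*y = 0.

Step 1: f(-2, 2) = 0, so P lies on C.
Step 2: partial derivatives
  f_x(x, y) = -6*x**2 - 4*x*y - 4*x + y**2 - 2*y, f_y(x, y) = -2*x**2 + 2*x*y - 2*x - 4*y + 2.
  f_x(P) = 0, f_y(P) = -18 (gradient nonzero, so P is smooth).
Step 3: tangent line at P: 0·(x − -2) + -18·(y − 2) = 0.
Expanding: 36 - 18*y = 0.


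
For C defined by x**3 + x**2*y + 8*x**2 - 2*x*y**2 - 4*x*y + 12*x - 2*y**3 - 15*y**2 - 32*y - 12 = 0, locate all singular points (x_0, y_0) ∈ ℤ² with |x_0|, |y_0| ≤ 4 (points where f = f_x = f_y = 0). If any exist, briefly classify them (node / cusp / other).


Singular points: {(-2, -2)}; classification: cusp.

Compute partial derivatives:
  f_x = 3*x**2 + 2*x*y + 16*x - 2*y**2 - 4*y + 12.
  f_y = x**2 - 4*x*y - 4*x - 6*y**2 - 30*y - 32.
Scan x_0 ∈ {−4, ..., 4}. For each x_0, f_y(x_0, y) is a polynomial in y; find its integer roots y ∈ {−4, ..., 4}, then test f_x and f at those candidates.
  x = -4: f_y(-4, y) = -6*y**2 - 14*y; vanishes at y ∈ {0}. (-4, 0): f_x = -4 ≠ 0.
  x = -3: f_y(-3, y) = -6*y**2 - 18*y - 11; no integer root y with |y| ≤ 4.
  x = -2: f_y(-2, y) = -6*y**2 - 22*y - 20; vanishes at y ∈ {-2}. (-2, -2): f_x = 0, f = 0 — SINGULAR.
  x = -1: f_y(-1, y) = -6*y**2 - 26*y - 27; no integer root y with |y| ≤ 4.
  x = 0: f_y(0, y) = -6*y**2 - 30*y - 32; no integer root y with |y| ≤ 4.
  x = 1: f_y(1, y) = -6*y**2 - 34*y - 35; no integer root y with |y| ≤ 4.
  x = 2: f_y(2, y) = -6*y**2 - 38*y - 36; no integer root y with |y| ≤ 4.
  x = 3: f_y(3, y) = -6*y**2 - 42*y - 35; no integer root y with |y| ≤ 4.
  x = 4: f_y(4, y) = -6*y**2 - 46*y - 32; no integer root y with |y| ≤ 4.
Only singular point on the grid: (-2, -2).
Classify: substitute x = -2 + u, y = -2 + v and expand: f = u**3 + u**2*v - 2*u*v**2 - 2*v**3 + v**2.
No constant or linear terms (consistent with a singular point). Quadratic part: v**2. Cubic part: u**3 + u**2*v - 2*u*v**2 - 2*v**3.
The quadratic part v**2 is a perfect square, so there is a single (double) tangent line v = 0, i.e. y = -2. Restricting the cubic part to that line (v = 0) leaves u**3 ≠ 0, so f is not divisible by v and the branch is v² ≈ -u**3 to lowest order — this is a cusp.
Classification: cusp.


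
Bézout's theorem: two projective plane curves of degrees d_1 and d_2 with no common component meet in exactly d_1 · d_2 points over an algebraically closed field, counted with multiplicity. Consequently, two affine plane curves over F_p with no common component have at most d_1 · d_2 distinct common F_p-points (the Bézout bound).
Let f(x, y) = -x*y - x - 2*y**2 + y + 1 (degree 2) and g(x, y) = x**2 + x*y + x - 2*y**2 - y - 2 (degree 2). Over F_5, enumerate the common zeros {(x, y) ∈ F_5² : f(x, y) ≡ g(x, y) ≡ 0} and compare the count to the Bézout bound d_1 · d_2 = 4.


Common zeros: {(0, 1), (1, 0)}; count = 2; Bézout bound = 4.

deg(f) = 2, deg(g) = 2, so Bézout bound = 4.
Scan x ∈ F_5. For each x, list the y ∈ F_5 with f(x, y) ≡ 0 and those with g(x, y) ≡ 0 (mod 5); the common zeros in that column are the intersection.
  x = 0: f ≡ 0 at y ∈ {1, 2}; g ≡ 0 at y ∈ {1}; common: {1}.
  x = 1: f ≡ 0 at y ∈ {0}; g ≡ 0 at y ∈ {0}; common: {0}.
  x = 2: f ≡ 0 at y ∈ ∅; g ≡ 0 at y ∈ ∅; common: ∅.
  x = 3: f ≡ 0 at y ∈ ∅; g ≡ 0 at y ∈ {0, 1}; common: ∅.
  x = 4: f ≡ 0 at y ∈ {3}; g ≡ 0 at y ∈ ∅; common: ∅.
Collecting: common zeros = {(0, 1), (1, 0)}, so the count is 2.
Comparison with the Bézout bound: 2 ≤ 4 = deg(f)·deg(g), as expected for curves with no common component (the affine F_5-count falls short of the bound because intersections may lie at infinity, over extension fields, or carry multiplicity).


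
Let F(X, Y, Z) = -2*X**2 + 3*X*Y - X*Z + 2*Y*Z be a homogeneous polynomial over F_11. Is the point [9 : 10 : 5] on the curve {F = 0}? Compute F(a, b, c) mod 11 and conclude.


F(9,10,5) ≡ 9 (mod 11); P is NOT on the curve.

Evaluate F(9, 10, 5) term-by-term (mod 11).
  -2*X**2 ↦ -2·81·1·1 = -162
  3*X*Y ↦ 3·9·10·1 = 270
  -X*Z ↦ -1·9·1·5 = -45
  2*Y*Z ↦ 2·1·10·5 = 100
Sum: F(9, 10, 5) = (-162) + (270) + (-45) + (100) = 163.
Reducing mod 11: 163 ≡ 9 (mod 11).
Since F(a, b, c) ≡ 9 ≠ 0 (mod 11), P does NOT lie on the curve.


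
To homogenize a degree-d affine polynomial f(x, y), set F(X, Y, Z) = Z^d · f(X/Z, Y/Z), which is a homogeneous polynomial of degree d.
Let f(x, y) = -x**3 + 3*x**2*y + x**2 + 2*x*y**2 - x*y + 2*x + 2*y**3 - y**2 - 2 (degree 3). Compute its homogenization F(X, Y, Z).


F(X, Y, Z) = -X**3 + 3*X**2*Y + X**2*Z + 2*X*Y**2 - X*Y*Z + 2*X*Z**2 + 2*Y**3 - Y**2*Z - 2*Z**3

deg(f) = 3.
Substitute x = X/Z, y = Y/Z into f, then multiply by Z^3.
  monomial -1·x^3·y^0 ↦ -1·X^3·Y^0·Z^0.
  monomial 3·x^2·y^1 ↦ 3·X^2·Y^1·Z^0.
  monomial 1·x^2·y^0 ↦ 1·X^2·Y^0·Z^1.
  monomial 2·x^1·y^2 ↦ 2·X^1·Y^2·Z^0.
  monomial -1·x^1·y^1 ↦ -1·X^1·Y^1·Z^1.
  monomial 2·x^1·y^0 ↦ 2·X^1·Y^0·Z^2.
  monomial 2·x^0·y^3 ↦ 2·X^0·Y^3·Z^0.
  monomial -1·x^0·y^2 ↦ -1·X^0·Y^2·Z^1.
  monomial -2·x^0·y^0 ↦ -2·X^0·Y^0·Z^3.
Collecting: F(X, Y, Z) = -X**3 + 3*X**2*Y + X**2*Z + 2*X*Y**2 - X*Y*Z + 2*X*Z**2 + 2*Y**3 - Y**2*Z - 2*Z**3.


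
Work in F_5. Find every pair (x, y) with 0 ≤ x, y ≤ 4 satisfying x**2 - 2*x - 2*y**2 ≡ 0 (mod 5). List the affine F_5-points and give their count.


Affine F_5-points: {(0, 0), (2, 0), (3, 2), (3, 3), (4, 2), (4, 3)}; count = 6.

For each of the 25 pairs (x, y) ∈ F_5², evaluate f(x, y) mod 5. Record the zeros.
  x = 0: [0↦0, 1↦3, 2↦2, 3↦2, 4↦3]  zeros at y ∈ {0}
  x = 1: [0↦4, 1↦2, 2↦1, 3↦1, 4↦2]  zeros at y ∈ ∅
  x = 2: [0↦0, 1↦3, 2↦2, 3↦2, 4↦3]  zeros at y ∈ {0}
  x = 3: [0↦3, 1↦1, 2↦0, 3↦0, 4↦1]  zeros at y ∈ {2, 3}
  x = 4: [0↦3, 1↦1, 2↦0, 3↦0, 4↦1]  zeros at y ∈ {2, 3}
Collecting zeros: affine points = {(0, 0), (2, 0), (3, 2), (3, 3), (4, 2), (4, 3)}.
Total count |C(F_5)_aff| = 6.
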